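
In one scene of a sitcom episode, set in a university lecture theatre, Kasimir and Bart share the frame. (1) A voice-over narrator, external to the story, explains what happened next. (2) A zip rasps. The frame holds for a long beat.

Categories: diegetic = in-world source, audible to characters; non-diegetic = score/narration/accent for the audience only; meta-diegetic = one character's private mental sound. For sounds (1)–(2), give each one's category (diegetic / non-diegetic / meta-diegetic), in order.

non-diegetic, diegetic

(1) the narrator exists outside the story world, addressing only the audience → non-diegetic.
(2) an in-world source (a zip); characters could hear it → diegetic.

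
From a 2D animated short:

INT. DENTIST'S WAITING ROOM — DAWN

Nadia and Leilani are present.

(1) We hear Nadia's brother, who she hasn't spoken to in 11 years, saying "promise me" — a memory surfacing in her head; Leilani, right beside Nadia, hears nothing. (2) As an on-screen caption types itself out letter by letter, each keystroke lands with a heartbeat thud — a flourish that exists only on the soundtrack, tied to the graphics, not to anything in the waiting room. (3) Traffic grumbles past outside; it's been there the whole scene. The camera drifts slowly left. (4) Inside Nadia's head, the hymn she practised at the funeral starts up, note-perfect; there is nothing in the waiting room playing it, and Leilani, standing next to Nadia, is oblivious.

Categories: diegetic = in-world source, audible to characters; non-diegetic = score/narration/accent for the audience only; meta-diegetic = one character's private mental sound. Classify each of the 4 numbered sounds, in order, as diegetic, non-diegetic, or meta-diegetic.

(1) is meta-diegetic: the voice is a memory playing only inside Nadia's mind; Leilani can't hear it.
(2) is non-diegetic: it accompanies on-screen graphics, not anything inside the story world.
Sound (3): it's the actual ambient sound of the location, so diegetic.
(4) is meta-diegetic: the music is a memory playing inside Nadia's mind alone; no real-world source, Leilani can't hear it.

meta-diegetic, non-diegetic, diegetic, meta-diegetic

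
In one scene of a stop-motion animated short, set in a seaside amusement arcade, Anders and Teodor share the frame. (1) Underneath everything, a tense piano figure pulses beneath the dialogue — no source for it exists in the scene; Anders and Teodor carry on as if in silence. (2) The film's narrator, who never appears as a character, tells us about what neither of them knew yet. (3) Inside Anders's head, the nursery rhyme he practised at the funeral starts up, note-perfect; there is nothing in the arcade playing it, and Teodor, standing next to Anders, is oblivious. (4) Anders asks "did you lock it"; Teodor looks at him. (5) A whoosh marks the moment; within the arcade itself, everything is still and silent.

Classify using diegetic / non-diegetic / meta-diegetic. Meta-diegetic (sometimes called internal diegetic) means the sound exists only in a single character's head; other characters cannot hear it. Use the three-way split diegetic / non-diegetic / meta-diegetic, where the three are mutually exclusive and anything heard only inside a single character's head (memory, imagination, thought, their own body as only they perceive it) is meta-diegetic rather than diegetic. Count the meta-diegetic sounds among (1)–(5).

1

(1) score with no on-screen or off-screen source; it exists for the audience alone → non-diegetic.
(2) is non-diegetic: external voice-over — not a character, not heard by anyone in the scene.
(3) is meta-diegetic: remembered music, private to Anders — Teodor is oblivious because it isn't in the room.
Sound (4): spoken by a character present in the story world, so diegetic.
Sound (5): nothing in the scene produces it; it's an accent added for the audience, so non-diegetic.
Meta-diegetic: (3) — that's 1.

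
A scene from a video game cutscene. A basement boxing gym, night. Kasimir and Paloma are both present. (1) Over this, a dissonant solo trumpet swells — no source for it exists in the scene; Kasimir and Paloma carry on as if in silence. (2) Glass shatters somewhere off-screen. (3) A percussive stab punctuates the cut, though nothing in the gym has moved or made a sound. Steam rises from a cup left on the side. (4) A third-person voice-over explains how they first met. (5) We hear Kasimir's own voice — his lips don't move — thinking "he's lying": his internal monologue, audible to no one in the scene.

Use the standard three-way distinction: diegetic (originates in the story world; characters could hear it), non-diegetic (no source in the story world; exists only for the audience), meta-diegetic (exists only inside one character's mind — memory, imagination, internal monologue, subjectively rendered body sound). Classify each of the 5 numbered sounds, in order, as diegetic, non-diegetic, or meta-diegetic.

(1) is non-diegetic: nothing in the gym produces it and the characters don't hear it — pure soundtrack.
(2) is diegetic: an in-world source (glass); characters could hear it.
(3) an editorial stinger — it belongs to the cut, not the story world → non-diegetic.
Sound (4): the narrator exists outside the story world, addressing only the audience, so non-diegetic.
Sound (5): it's Kasimir's unspoken thought, heard only by the audience via his subjectivity, so meta-diegetic.

non-diegetic, diegetic, non-diegetic, non-diegetic, meta-diegetic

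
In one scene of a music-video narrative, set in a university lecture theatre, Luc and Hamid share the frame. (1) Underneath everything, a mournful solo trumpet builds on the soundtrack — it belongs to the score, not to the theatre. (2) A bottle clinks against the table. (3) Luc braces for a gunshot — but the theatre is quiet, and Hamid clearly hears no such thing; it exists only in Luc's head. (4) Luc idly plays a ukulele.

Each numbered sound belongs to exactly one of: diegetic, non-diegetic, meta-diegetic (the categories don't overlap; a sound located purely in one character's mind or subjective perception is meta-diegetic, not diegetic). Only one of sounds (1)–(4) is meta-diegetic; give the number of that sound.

3

(1) is non-diegetic: it has no source in the story world and no character can hear it — it's underscore.
Sound (2): a bottle is a real object/event in the scene's world, so diegetic.
(3) is meta-diegetic: Luc alone 'hears' it — an imagined sound, not present in the space.
(4) Luc is producing the music live, in the story world → diegetic.
Only (3) is meta-diegetic.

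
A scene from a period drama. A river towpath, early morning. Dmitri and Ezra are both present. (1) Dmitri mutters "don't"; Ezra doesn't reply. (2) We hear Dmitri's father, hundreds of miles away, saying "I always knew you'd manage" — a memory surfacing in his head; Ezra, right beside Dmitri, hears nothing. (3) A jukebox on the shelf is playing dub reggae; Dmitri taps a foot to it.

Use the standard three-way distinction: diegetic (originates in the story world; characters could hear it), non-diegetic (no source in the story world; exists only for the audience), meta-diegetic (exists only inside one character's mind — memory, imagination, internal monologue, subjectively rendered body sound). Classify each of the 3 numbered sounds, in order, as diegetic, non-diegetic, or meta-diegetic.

(1) is diegetic: on-screen dialogue — Dmitri speaks and Ezra is there to hear.
(2) the voice is a memory playing only inside Dmitri's mind; Ezra can't hear it → meta-diegetic.
(3) is diegetic: the music comes from an on-screen device that Dmitri responds to.

diegetic, meta-diegetic, diegetic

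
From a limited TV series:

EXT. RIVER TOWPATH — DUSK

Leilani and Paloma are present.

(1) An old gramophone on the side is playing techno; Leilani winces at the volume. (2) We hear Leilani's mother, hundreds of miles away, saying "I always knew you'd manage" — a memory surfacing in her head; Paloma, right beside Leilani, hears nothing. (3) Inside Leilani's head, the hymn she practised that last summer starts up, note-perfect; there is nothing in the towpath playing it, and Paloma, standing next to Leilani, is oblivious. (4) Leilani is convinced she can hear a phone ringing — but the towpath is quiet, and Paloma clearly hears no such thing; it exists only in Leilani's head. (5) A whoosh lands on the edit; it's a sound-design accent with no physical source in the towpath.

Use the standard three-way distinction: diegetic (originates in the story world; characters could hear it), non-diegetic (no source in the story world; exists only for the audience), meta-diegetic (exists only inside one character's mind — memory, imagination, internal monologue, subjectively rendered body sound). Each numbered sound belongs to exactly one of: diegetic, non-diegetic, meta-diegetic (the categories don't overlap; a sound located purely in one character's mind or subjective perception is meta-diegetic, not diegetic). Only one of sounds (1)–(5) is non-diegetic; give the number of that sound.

5

Sound (1): an old gramophone is a physical source in the scene and Leilani reacts to it, so diegetic.
(2) is meta-diegetic: a remembered line, private to Leilani — not present in the room, not audible to Paloma.
Sound (3): remembered music, private to Leilani — Paloma is oblivious because it isn't in the room, so meta-diegetic.
(4) is meta-diegetic: subjective to Leilani: the towpath is silent and Paloma hears nothing.
Sound (5): an editorial stinger — it belongs to the cut, not the story world, so non-diegetic.
Only (5) is non-diegetic.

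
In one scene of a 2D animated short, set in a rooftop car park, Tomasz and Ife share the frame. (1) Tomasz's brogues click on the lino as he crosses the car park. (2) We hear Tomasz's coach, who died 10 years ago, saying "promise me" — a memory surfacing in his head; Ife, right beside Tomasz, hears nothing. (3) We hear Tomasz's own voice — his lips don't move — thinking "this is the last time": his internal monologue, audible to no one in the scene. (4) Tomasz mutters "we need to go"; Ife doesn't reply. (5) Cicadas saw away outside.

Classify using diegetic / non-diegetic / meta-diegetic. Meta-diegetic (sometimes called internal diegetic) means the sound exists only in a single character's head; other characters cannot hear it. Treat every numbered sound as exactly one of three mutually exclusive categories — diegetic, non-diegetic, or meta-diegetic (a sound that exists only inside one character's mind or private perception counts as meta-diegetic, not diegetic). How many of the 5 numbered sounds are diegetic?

3

Sound (1): a character's body making contact with the set — an in-world sound, so diegetic.
(2) the voice is a memory playing only inside Tomasz's mind; Ife can't hear it → meta-diegetic.
Sound (3): Tomasz's thought-voice: a private mental sound no other character can hear, so meta-diegetic.
(4) on-screen dialogue — Tomasz speaks and Ife is there to hear → diegetic.
(5) is diegetic: cicadas is part of the location's real environment.
Diegetic: (1), (4), (5) — that's 3.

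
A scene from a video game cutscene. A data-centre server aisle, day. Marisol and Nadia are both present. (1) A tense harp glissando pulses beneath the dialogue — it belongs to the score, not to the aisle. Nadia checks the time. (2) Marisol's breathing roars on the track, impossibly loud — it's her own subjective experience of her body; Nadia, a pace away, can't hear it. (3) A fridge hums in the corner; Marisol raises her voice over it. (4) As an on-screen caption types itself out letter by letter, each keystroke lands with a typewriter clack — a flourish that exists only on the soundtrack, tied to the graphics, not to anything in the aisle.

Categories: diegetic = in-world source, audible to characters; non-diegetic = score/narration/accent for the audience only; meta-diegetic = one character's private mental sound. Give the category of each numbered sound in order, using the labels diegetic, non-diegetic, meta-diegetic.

(1) nothing in the aisle produces it and the characters don't hear it — pure soundtrack → non-diegetic.
(2) point-of-audition from inside Marisol's body; not a sound in the room → meta-diegetic.
(3) is diegetic: it's the actual ambient sound of the location.
(4) sound married to a title/caption — outside the diegesis by definition → non-diegetic.

non-diegetic, meta-diegetic, diegetic, non-diegetic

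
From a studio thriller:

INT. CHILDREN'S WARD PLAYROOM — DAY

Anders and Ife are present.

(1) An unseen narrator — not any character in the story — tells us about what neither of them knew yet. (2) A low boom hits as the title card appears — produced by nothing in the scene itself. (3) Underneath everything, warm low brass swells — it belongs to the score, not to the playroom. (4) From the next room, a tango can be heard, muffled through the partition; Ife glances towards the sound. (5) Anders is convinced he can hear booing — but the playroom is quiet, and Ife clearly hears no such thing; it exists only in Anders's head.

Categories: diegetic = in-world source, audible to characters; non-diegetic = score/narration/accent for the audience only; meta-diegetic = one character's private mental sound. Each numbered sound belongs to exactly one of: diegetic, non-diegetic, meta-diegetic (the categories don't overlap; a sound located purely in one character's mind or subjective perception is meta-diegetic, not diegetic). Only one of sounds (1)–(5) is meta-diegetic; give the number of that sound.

(1) is non-diegetic: commentary laid over the scene from outside the fiction.
(2) nothing in the scene produces it; it's an accent added for the audience → non-diegetic.
(3) is non-diegetic: it has no source in the story world and no character can hear it — it's underscore.
(4) is diegetic: the music has an off-screen but real-world source and a character hears it.
(5) is meta-diegetic: the sound is imagined by Anders; nothing in the story world is producing it and Ife can't hear it.
Only (5) is meta-diegetic.

5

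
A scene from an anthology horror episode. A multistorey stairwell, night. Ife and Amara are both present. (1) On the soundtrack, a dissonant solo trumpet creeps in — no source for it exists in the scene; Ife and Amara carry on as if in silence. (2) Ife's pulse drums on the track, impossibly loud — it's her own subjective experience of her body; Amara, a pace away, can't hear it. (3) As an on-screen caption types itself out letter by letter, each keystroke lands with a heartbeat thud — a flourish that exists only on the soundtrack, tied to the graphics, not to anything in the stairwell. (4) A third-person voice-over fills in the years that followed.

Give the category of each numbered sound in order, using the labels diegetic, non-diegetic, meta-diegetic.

Sound (1): score with no on-screen or off-screen source; it exists for the audience alone, so non-diegetic.
Sound (2): it's Ife's internal bodily sensation rendered as sound; only Ife 'hears' it, so meta-diegetic.
Sound (3): the caption isn't part of the story world, so neither is the sound tied to it, so non-diegetic.
Sound (4): the narrator exists outside the story world, addressing only the audience, so non-diegetic.

non-diegetic, meta-diegetic, non-diegetic, non-diegetic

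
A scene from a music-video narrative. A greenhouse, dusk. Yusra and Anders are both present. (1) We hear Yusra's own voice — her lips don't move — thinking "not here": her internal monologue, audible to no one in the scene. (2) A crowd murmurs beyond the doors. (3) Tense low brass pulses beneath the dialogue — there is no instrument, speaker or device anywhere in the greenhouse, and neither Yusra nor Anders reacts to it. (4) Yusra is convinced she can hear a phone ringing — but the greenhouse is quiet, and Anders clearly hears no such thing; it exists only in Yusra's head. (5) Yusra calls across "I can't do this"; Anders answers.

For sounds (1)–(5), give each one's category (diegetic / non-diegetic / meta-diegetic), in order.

(1) it's Yusra's unspoken thought, heard only by the audience via her subjectivity → meta-diegetic.
(2) it's the actual ambient sound of the location → diegetic.
Sound (3): nothing in the greenhouse produces it and the characters don't hear it — pure soundtrack, so non-diegetic.
Sound (4): the sound is imagined by Yusra; nothing in the story world is producing it and Anders can't hear it, so meta-diegetic.
(5) Yusra is a character speaking aloud in the scene → diegetic.

meta-diegetic, diegetic, non-diegetic, meta-diegetic, diegetic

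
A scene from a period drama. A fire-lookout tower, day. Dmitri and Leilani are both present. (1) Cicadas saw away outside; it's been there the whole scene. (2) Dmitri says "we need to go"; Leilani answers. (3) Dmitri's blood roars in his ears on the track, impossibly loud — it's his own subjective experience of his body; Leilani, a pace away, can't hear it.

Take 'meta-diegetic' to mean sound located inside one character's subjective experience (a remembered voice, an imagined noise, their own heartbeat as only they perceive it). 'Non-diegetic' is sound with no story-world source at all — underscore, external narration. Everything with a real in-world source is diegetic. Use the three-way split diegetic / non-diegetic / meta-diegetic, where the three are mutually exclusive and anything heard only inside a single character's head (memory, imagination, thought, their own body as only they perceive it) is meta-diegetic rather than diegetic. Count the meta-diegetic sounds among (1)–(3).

(1) it's the actual ambient sound of the location → diegetic.
(2) is diegetic: Dmitri is a character speaking aloud in the scene.
Sound (3): a subjective body sound — Dmitri's private perception, inaudible to Leilani, so meta-diegetic.
So 1 of the 3 is meta-diegetic: (3).

1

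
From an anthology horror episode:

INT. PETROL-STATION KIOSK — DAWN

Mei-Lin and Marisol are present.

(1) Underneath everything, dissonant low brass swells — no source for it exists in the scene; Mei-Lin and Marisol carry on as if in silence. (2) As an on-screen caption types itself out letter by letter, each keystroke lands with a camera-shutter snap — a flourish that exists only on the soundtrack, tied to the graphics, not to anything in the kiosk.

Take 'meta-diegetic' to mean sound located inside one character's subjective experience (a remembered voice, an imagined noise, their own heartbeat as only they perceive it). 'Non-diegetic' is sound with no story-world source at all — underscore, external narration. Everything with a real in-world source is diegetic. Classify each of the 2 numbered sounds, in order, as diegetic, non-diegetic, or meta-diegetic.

(1) it has no source in the story world and no character can hear it — it's underscore → non-diegetic.
Sound (2): sound married to a title/caption — outside the diegesis by definition, so non-diegetic.

non-diegetic, non-diegetic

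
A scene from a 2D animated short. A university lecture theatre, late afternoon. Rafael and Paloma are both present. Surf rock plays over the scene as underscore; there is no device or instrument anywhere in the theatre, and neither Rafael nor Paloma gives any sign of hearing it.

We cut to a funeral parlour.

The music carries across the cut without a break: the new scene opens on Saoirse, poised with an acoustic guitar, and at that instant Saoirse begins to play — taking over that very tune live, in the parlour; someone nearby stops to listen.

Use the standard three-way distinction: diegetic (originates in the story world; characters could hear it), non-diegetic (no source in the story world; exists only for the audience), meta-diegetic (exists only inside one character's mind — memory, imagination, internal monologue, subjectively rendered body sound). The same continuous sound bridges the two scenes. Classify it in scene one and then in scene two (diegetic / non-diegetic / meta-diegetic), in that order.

non-diegetic, diegetic

Scene one: there's no in-world source anywhere and no character hears it — underscore for the audience only → non-diegetic.
Scene two: from the moment Saoirse starts playing, the tune is being performed on an acoustic guitar inside the story world and another character hears it → diegetic.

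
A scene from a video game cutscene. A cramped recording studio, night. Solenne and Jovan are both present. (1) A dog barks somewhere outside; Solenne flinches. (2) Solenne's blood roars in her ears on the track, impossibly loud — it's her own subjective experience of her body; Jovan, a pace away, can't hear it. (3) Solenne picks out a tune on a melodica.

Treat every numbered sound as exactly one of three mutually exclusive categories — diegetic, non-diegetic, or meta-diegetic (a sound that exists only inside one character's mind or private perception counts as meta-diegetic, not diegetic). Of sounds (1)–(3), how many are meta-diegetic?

1

Sound (1): a dog is a real object/event in the scene's world, so diegetic.
(2) is meta-diegetic: point-of-audition from inside Solenne's body; not a sound in the room.
Sound (3): Solenne is producing the music live, in the story world, so diegetic.
So 1 of the 3 is meta-diegetic: (2).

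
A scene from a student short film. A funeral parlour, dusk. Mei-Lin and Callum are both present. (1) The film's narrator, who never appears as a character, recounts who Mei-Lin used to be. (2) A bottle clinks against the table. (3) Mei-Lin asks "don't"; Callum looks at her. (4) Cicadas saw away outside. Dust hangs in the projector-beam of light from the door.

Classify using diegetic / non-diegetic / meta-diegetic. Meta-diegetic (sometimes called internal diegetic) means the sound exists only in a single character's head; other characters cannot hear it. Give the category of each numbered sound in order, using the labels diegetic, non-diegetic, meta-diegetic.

non-diegetic, diegetic, diegetic, diegetic

(1) external voice-over — not a character, not heard by anyone in the scene → non-diegetic.
Sound (2): the sound comes from a bottle physically present in the location, so diegetic.
(3) Mei-Lin is a character speaking aloud in the scene → diegetic.
(4) ambient/room sound belonging to the story's physical space → diegetic.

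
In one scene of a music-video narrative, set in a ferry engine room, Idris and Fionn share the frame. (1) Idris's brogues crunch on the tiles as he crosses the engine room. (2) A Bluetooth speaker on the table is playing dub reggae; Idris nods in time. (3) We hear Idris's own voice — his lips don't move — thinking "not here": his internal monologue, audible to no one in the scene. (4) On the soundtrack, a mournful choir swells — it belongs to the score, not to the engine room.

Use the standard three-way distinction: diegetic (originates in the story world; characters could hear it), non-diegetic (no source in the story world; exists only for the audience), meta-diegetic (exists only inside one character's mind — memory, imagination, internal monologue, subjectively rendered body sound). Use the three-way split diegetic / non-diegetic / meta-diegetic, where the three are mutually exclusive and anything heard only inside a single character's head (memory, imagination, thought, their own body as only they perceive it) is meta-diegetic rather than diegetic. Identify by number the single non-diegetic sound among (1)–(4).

4

(1) is diegetic: it's the physical sound of Idris moving in the space.
Sound (2): the music comes from an on-screen device that Idris responds to, so diegetic.
Sound (3): internal monologue — inside Idris's mind, not spoken into the scene, so meta-diegetic.
(4) nothing in the engine room produces it and the characters don't hear it — pure soundtrack → non-diegetic.
Only (4) is non-diegetic.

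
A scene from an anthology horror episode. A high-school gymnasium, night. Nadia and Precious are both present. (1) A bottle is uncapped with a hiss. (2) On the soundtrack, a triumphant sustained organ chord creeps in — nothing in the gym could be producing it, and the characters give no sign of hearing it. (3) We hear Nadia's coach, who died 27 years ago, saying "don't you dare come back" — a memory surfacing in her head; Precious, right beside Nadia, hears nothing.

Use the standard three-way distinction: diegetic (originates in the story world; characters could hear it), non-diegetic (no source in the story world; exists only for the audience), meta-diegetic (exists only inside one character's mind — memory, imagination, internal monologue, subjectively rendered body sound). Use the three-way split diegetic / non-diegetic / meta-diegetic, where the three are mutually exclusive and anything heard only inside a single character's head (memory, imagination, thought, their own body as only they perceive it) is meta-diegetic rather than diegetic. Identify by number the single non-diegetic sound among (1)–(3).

(1) a bottle is a real object/event in the scene's world → diegetic.
(2) is non-diegetic: score with no on-screen or off-screen source; it exists for the audience alone.
(3) is meta-diegetic: the voice is a memory playing only inside Nadia's mind; Precious can't hear it.
Only (2) is non-diegetic.

2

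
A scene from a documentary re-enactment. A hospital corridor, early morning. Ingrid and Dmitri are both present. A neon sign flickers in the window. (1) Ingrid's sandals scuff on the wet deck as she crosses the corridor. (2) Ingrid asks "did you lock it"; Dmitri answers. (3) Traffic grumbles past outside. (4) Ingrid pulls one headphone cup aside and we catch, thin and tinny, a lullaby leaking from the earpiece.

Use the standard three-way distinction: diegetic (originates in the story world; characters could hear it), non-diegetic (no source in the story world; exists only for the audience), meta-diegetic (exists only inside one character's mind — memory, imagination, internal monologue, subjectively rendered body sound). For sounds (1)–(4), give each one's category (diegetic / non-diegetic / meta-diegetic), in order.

diegetic, diegetic, diegetic, diegetic

Sound (1): a character's body making contact with the set — an in-world sound, so diegetic.
(2) is diegetic: Ingrid is a character speaking aloud in the scene.
Sound (3): traffic is part of the location's real environment, so diegetic.
(4) is diegetic: the headphones are an on-screen source.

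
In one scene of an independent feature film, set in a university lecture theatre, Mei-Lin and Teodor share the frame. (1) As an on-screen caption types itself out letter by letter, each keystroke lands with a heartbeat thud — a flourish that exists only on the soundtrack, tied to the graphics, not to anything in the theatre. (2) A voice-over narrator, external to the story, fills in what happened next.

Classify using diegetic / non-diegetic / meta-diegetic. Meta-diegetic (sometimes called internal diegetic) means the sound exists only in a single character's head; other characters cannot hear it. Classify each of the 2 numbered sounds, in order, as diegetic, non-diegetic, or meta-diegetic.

Sound (1): sound married to a title/caption — outside the diegesis by definition, so non-diegetic.
(2) is non-diegetic: external voice-over — not a character, not heard by anyone in the scene.

non-diegetic, non-diegetic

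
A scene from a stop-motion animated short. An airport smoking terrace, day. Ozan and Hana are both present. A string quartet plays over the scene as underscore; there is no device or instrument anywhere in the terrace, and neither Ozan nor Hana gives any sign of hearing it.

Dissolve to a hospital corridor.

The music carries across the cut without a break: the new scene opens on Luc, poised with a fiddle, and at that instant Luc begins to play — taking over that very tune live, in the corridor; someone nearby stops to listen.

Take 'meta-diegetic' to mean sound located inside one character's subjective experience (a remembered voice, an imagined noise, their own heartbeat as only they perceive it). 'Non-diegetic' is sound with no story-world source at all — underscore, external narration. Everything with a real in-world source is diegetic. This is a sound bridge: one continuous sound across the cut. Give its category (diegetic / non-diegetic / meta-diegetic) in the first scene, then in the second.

non-diegetic, diegetic

Scene one: there's no in-world source anywhere and no character hears it — underscore for the audience only → non-diegetic.
Scene two: from the moment Luc starts playing, the tune is being performed on a fiddle inside the story world and another character hears it → diegetic.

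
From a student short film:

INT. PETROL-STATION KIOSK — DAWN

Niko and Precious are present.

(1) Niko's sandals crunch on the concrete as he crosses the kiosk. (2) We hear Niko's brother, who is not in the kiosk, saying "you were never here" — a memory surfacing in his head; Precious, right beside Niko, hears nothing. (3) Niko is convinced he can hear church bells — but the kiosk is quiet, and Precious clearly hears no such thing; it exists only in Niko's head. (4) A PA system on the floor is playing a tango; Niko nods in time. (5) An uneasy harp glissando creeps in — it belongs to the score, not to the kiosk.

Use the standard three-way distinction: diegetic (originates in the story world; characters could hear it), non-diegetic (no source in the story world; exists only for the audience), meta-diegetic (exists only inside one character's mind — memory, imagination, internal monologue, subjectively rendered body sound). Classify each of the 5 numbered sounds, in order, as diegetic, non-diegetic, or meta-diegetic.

diegetic, meta-diegetic, meta-diegetic, diegetic, non-diegetic

(1) is diegetic: a character's body making contact with the set — an in-world sound.
Sound (2): the voice is a memory playing only inside Niko's mind; Precious can't hear it, so meta-diegetic.
(3) is meta-diegetic: the sound is imagined by Niko; nothing in the story world is producing it and Precious can't hear it.
(4) the music comes from an on-screen device that Niko responds to → diegetic.
Sound (5): score with no on-screen or off-screen source; it exists for the audience alone, so non-diegetic.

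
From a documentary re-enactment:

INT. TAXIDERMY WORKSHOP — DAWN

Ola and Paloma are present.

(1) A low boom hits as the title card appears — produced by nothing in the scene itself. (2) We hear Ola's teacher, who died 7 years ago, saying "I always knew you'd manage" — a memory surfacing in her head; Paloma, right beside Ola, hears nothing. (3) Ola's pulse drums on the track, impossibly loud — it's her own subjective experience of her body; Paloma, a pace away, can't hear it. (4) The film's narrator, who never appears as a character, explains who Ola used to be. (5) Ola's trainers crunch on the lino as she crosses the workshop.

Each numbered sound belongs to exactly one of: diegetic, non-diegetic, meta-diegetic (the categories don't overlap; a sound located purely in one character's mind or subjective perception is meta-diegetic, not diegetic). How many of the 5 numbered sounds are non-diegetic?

2

(1) is non-diegetic: nothing in the scene produces it; it's an accent added for the audience.
Sound (2): a remembered line, private to Ola — not present in the room, not audible to Paloma, so meta-diegetic.
(3) is meta-diegetic: a subjective body sound — Ola's private perception, inaudible to Paloma.
Sound (4): the narrator exists outside the story world, addressing only the audience, so non-diegetic.
(5) is diegetic: Ola's footsteps are produced in the story world.
So 2 of the 5 are non-diegetic: (1), (4).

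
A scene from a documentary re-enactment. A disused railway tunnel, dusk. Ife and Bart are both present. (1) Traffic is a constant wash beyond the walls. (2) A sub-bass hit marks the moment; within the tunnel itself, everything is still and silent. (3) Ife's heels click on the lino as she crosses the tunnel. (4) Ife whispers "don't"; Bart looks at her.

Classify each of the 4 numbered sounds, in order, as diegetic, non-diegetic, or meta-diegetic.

diegetic, non-diegetic, diegetic, diegetic

Sound (1): it's the actual ambient sound of the location, so diegetic.
(2) is non-diegetic: it's a sound-design accent with no in-world source; no one in the scene can hear it.
(3) is diegetic: Ife's footsteps are produced in the story world.
(4) spoken by a character present in the story world → diegetic.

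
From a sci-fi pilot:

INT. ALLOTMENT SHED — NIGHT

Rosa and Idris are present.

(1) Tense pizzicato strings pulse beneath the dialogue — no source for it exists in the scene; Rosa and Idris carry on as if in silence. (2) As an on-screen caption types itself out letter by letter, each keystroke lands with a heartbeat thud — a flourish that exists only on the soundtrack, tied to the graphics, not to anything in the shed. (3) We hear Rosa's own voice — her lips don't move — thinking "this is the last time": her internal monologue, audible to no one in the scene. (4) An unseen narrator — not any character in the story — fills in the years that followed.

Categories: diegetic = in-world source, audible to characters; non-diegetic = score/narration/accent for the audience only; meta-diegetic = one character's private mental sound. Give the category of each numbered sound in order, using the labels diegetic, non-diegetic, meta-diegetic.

Sound (1): score with no on-screen or off-screen source; it exists for the audience alone, so non-diegetic.
(2) it accompanies on-screen graphics, not anything inside the story world → non-diegetic.
(3) Rosa's thought-voice: a private mental sound no other character can hear → meta-diegetic.
(4) the narrator exists outside the story world, addressing only the audience → non-diegetic.

non-diegetic, non-diegetic, meta-diegetic, non-diegetic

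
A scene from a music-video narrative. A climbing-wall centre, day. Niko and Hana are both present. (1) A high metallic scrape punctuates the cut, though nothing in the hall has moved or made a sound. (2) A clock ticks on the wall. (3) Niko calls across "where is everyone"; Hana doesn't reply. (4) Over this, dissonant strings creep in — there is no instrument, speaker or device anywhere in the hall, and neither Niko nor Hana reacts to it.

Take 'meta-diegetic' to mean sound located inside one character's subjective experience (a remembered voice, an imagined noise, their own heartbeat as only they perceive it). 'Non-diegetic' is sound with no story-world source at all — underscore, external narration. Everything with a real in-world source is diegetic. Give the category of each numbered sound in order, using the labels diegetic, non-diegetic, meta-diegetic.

non-diegetic, diegetic, diegetic, non-diegetic

(1) it's a sound-design accent with no in-world source; no one in the scene can hear it → non-diegetic.
(2) an in-world source (a clock); characters could hear it → diegetic.
(3) on-screen dialogue — Niko speaks and Hana is there to hear → diegetic.
(4) score with no on-screen or off-screen source; it exists for the audience alone → non-diegetic.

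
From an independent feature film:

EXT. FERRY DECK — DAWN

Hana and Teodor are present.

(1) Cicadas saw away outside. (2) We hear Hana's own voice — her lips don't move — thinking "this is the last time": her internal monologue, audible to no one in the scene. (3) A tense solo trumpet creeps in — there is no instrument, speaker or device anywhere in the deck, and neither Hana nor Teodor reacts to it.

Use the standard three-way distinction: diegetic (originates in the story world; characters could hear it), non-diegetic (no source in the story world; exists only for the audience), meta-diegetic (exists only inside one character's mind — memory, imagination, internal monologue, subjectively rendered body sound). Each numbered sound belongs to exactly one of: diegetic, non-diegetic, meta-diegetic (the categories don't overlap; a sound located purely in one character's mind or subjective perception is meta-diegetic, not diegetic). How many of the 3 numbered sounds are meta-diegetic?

Sound (1): it's the actual ambient sound of the location, so diegetic.
(2) is meta-diegetic: Hana's thought-voice: a private mental sound no other character can hear.
Sound (3): nothing in the deck produces it and the characters don't hear it — pure soundtrack, so non-diegetic.
So 1 of the 3 is meta-diegetic: (2).

1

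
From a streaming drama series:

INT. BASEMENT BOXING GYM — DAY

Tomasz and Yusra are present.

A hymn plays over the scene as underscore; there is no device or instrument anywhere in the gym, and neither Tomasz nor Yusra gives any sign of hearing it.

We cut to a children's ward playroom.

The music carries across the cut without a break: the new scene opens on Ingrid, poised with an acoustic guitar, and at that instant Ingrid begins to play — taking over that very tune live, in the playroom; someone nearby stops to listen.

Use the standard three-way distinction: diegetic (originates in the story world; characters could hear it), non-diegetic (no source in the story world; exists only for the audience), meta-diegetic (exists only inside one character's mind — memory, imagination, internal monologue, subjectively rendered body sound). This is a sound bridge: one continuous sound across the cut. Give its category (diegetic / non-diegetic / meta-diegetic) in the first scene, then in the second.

Scene one: there's no in-world source anywhere and no character hears it — underscore for the audience only → non-diegetic.
Scene two: from the moment Ingrid starts playing, the tune is being performed on an acoustic guitar inside the story world and another character hears it → diegetic.

non-diegetic, diegetic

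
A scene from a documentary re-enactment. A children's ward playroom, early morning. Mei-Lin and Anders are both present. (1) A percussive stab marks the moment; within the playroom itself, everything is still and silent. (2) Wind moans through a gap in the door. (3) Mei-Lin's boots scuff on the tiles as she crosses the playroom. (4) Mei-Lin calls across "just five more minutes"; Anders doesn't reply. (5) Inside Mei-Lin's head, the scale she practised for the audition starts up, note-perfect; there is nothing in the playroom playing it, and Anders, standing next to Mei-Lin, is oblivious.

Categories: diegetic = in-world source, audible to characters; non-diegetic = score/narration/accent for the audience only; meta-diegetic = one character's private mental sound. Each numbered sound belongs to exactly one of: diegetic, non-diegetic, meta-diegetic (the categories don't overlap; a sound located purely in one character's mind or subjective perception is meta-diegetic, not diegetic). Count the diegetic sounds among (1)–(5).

3

(1) nothing in the scene produces it; it's an accent added for the audience → non-diegetic.
Sound (2): ambient/room sound belonging to the story's physical space, so diegetic.
(3) Mei-Lin's footsteps are produced in the story world → diegetic.
Sound (4): spoken by a character present in the story world, so diegetic.
Sound (5): remembered music, private to Mei-Lin — Anders is oblivious because it isn't in the room, so meta-diegetic.
So 3 of the 5 are diegetic: (2), (3), (4).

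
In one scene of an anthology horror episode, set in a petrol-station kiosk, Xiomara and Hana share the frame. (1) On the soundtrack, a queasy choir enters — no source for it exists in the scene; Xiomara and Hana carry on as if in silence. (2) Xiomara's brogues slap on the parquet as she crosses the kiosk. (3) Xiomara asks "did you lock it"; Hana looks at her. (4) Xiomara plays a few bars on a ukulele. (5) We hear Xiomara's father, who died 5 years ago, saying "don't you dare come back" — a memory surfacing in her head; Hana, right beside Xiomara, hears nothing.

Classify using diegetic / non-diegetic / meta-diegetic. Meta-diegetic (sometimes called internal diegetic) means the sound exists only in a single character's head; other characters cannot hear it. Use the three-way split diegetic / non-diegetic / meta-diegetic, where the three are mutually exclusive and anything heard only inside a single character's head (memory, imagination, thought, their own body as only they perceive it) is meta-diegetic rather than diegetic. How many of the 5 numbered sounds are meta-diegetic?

Sound (1): it has no source in the story world and no character can hear it — it's underscore, so non-diegetic.
(2) is diegetic: it's the physical sound of Xiomara moving in the space.
Sound (3): on-screen dialogue — Xiomara speaks and Hana is there to hear, so diegetic.
(4) the instrument and the performer are both in the scene → diegetic.
(5) is meta-diegetic: it's Xiomara's recollection rendered as sound; the other character can't hear it.
Meta-diegetic: (5) — that's 1.

1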